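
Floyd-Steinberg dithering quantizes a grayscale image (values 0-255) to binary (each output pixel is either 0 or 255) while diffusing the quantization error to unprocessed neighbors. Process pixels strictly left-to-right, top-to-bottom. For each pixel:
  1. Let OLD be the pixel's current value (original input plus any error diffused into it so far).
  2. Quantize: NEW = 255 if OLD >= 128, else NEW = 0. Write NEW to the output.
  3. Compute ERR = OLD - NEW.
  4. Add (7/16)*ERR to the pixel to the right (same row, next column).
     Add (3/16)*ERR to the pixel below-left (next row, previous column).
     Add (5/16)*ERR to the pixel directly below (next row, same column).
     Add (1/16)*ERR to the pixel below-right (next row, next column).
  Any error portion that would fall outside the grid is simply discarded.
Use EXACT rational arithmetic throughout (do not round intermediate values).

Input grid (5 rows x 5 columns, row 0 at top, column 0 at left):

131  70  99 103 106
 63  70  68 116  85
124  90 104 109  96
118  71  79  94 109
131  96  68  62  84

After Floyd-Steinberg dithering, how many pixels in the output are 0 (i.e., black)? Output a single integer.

(0,0): OLD=131 → NEW=255, ERR=-124
(0,1): OLD=63/4 → NEW=0, ERR=63/4
(0,2): OLD=6777/64 → NEW=0, ERR=6777/64
(0,3): OLD=152911/1024 → NEW=255, ERR=-108209/1024
(0,4): OLD=979241/16384 → NEW=0, ERR=979241/16384
(1,0): OLD=1741/64 → NEW=0, ERR=1741/64
(1,1): OLD=50651/512 → NEW=0, ERR=50651/512
(1,2): OLD=2056887/16384 → NEW=0, ERR=2056887/16384
(1,3): OLD=10205707/65536 → NEW=255, ERR=-6505973/65536
(1,4): OLD=56246593/1048576 → NEW=0, ERR=56246593/1048576
(2,0): OLD=1237401/8192 → NEW=255, ERR=-851559/8192
(2,1): OLD=26391651/262144 → NEW=0, ERR=26391651/262144
(2,2): OLD=733361769/4194304 → NEW=255, ERR=-336185751/4194304
(2,3): OLD=4081176747/67108864 → NEW=0, ERR=4081176747/67108864
(2,4): OLD=142984245741/1073741824 → NEW=255, ERR=-130819919379/1073741824
(3,0): OLD=437853385/4194304 → NEW=0, ERR=437853385/4194304
(3,1): OLD=4248239829/33554432 → NEW=0, ERR=4248239829/33554432
(3,2): OLD=136405894519/1073741824 → NEW=0, ERR=136405894519/1073741824
(3,3): OLD=302214974287/2147483648 → NEW=255, ERR=-245393355953/2147483648
(3,4): OLD=849856452555/34359738368 → NEW=0, ERR=849856452555/34359738368
(4,0): OLD=100588944359/536870912 → NEW=255, ERR=-36313138201/536870912
(4,1): OLD=2341910029607/17179869184 → NEW=255, ERR=-2038956612313/17179869184
(4,2): OLD=11617131197097/274877906944 → NEW=0, ERR=11617131197097/274877906944
(4,3): OLD=252263518116391/4398046511104 → NEW=0, ERR=252263518116391/4398046511104
(4,4): OLD=7718161674381969/70368744177664 → NEW=0, ERR=7718161674381969/70368744177664
Output grid:
  Row 0: #..#.  (3 black, running=3)
  Row 1: ...#.  (4 black, running=7)
  Row 2: #.#.#  (2 black, running=9)
  Row 3: ...#.  (4 black, running=13)
  Row 4: ##...  (3 black, running=16)

Answer: 16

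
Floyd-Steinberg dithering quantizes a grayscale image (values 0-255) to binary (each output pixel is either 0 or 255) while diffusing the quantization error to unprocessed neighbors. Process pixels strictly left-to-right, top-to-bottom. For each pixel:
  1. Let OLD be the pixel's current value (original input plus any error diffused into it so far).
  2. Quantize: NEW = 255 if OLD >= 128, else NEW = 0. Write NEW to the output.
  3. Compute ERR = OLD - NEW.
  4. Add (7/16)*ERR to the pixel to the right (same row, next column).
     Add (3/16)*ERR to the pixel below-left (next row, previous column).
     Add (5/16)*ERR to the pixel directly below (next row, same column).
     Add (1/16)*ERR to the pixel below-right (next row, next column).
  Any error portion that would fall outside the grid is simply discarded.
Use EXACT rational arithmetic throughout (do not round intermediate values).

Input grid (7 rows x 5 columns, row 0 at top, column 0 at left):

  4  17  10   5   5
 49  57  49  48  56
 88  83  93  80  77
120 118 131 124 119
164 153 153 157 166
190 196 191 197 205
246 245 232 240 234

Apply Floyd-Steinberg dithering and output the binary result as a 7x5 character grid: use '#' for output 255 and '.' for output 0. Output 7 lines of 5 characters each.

Answer: .....
.....
.#.#.
#.#.#
#.##.
##.##
#####

Derivation:
(0,0): OLD=4 → NEW=0, ERR=4
(0,1): OLD=75/4 → NEW=0, ERR=75/4
(0,2): OLD=1165/64 → NEW=0, ERR=1165/64
(0,3): OLD=13275/1024 → NEW=0, ERR=13275/1024
(0,4): OLD=174845/16384 → NEW=0, ERR=174845/16384
(1,0): OLD=3441/64 → NEW=0, ERR=3441/64
(1,1): OLD=46103/512 → NEW=0, ERR=46103/512
(1,2): OLD=1600483/16384 → NEW=0, ERR=1600483/16384
(1,3): OLD=6417767/65536 → NEW=0, ERR=6417767/65536
(1,4): OLD=107991125/1048576 → NEW=0, ERR=107991125/1048576
(2,0): OLD=996845/8192 → NEW=0, ERR=996845/8192
(2,1): OLD=48772607/262144 → NEW=255, ERR=-18074113/262144
(2,2): OLD=492208061/4194304 → NEW=0, ERR=492208061/4194304
(2,3): OLD=12573468135/67108864 → NEW=255, ERR=-4539292185/67108864
(2,4): OLD=92032028561/1073741824 → NEW=0, ERR=92032028561/1073741824
(3,0): OLD=608589341/4194304 → NEW=255, ERR=-460958179/4194304
(3,1): OLD=2616609241/33554432 → NEW=0, ERR=2616609241/33554432
(3,2): OLD=198424503715/1073741824 → NEW=255, ERR=-75379661405/1073741824
(3,3): OLD=205200515435/2147483648 → NEW=0, ERR=205200515435/2147483648
(3,4): OLD=6300275409527/34359738368 → NEW=255, ERR=-2461457874313/34359738368
(4,0): OLD=77458330131/536870912 → NEW=255, ERR=-59443752429/536870912
(4,1): OLD=1870820651667/17179869184 → NEW=0, ERR=1870820651667/17179869184
(4,2): OLD=55386207713533/274877906944 → NEW=255, ERR=-14707658557187/274877906944
(4,3): OLD=640495839918227/4398046511104 → NEW=255, ERR=-481006020413293/4398046511104
(4,4): OLD=7159087006649733/70368744177664 → NEW=0, ERR=7159087006649733/70368744177664
(5,0): OLD=48328263885721/274877906944 → NEW=255, ERR=-21765602384999/274877906944
(5,1): OLD=392382687349771/2199023255552 → NEW=255, ERR=-168368242815989/2199023255552
(5,2): OLD=8942574079521891/70368744177664 → NEW=0, ERR=8942574079521891/70368744177664
(5,3): OLD=65907979750224013/281474976710656 → NEW=255, ERR=-5868139310993267/281474976710656
(5,4): OLD=994558303260542719/4503599627370496 → NEW=255, ERR=-153859601718933761/4503599627370496
(6,0): OLD=7279626710004745/35184372088832 → NEW=255, ERR=-1692388172647415/35184372088832
(6,1): OLD=246468851936826759/1125899906842624 → NEW=255, ERR=-40635624308042361/1125899906842624
(6,2): OLD=4453674798351569469/18014398509481984 → NEW=255, ERR=-139996821566336451/18014398509481984
(6,3): OLD=66760491689659016927/288230376151711744 → NEW=255, ERR=-6738254229027477793/288230376151711744
(6,4): OLD=976722701504300516057/4611686018427387904 → NEW=255, ERR=-199257233194683399463/4611686018427387904
Row 0: .....
Row 1: .....
Row 2: .#.#.
Row 3: #.#.#
Row 4: #.##.
Row 5: ##.##
Row 6: #####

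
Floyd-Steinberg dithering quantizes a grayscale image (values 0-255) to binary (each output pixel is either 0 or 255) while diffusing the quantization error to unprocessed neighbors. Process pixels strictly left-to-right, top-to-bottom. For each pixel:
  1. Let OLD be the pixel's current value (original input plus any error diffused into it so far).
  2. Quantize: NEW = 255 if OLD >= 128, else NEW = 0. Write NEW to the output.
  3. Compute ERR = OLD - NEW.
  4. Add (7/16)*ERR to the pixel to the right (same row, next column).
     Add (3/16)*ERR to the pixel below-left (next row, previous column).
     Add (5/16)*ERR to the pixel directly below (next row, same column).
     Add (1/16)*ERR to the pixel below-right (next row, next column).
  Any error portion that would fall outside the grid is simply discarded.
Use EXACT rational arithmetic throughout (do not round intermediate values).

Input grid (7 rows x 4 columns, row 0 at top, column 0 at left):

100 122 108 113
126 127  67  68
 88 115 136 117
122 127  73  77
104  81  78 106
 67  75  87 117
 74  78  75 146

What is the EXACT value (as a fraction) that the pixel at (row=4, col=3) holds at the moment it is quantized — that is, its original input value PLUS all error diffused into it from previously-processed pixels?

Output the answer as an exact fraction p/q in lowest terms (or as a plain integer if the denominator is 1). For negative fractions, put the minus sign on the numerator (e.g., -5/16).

(0,0): OLD=100 → NEW=0, ERR=100
(0,1): OLD=663/4 → NEW=255, ERR=-357/4
(0,2): OLD=4413/64 → NEW=0, ERR=4413/64
(0,3): OLD=146603/1024 → NEW=255, ERR=-114517/1024
(1,0): OLD=8993/64 → NEW=255, ERR=-7327/64
(1,1): OLD=34919/512 → NEW=0, ERR=34919/512
(1,2): OLD=1504691/16384 → NEW=0, ERR=1504691/16384
(1,3): OLD=20326997/262144 → NEW=0, ERR=20326997/262144
(2,0): OLD=532573/8192 → NEW=0, ERR=532573/8192
(2,1): OLD=45827983/262144 → NEW=255, ERR=-21018737/262144
(2,2): OLD=77816123/524288 → NEW=255, ERR=-55877317/524288
(2,3): OLD=841745999/8388608 → NEW=0, ERR=841745999/8388608
(3,0): OLD=533860557/4194304 → NEW=0, ERR=533860557/4194304
(3,1): OLD=9509972435/67108864 → NEW=255, ERR=-7602787885/67108864
(3,2): OLD=4223262381/1073741824 → NEW=0, ERR=4223262381/1073741824
(3,3): OLD=1776693457979/17179869184 → NEW=0, ERR=1776693457979/17179869184
(4,0): OLD=131569630601/1073741824 → NEW=0, ERR=131569630601/1073741824
(4,1): OLD=926835938523/8589934592 → NEW=0, ERR=926835938523/8589934592
(4,2): OLD=38137807546811/274877906944 → NEW=255, ERR=-31956058723909/274877906944
(4,3): OLD=385717150917517/4398046511104 → NEW=0, ERR=385717150917517/4398046511104
Target (4,3): original=106, with diffused error = 385717150917517/4398046511104

Answer: 385717150917517/4398046511104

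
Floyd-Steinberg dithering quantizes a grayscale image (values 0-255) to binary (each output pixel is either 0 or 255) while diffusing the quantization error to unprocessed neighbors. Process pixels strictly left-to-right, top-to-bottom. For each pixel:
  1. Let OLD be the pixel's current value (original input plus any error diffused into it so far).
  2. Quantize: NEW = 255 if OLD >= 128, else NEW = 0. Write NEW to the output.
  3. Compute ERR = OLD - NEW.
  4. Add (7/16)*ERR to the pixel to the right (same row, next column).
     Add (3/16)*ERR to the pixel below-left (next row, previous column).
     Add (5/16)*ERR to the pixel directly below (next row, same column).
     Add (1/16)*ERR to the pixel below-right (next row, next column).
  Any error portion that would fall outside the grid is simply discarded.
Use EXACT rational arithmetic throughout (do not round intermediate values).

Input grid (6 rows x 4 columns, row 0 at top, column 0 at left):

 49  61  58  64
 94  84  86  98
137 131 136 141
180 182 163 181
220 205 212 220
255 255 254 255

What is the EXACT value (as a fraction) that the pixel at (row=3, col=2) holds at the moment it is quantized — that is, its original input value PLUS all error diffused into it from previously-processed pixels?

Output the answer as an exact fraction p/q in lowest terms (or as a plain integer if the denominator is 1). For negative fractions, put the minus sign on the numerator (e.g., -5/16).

(0,0): OLD=49 → NEW=0, ERR=49
(0,1): OLD=1319/16 → NEW=0, ERR=1319/16
(0,2): OLD=24081/256 → NEW=0, ERR=24081/256
(0,3): OLD=430711/4096 → NEW=0, ERR=430711/4096
(1,0): OLD=31941/256 → NEW=0, ERR=31941/256
(1,1): OLD=378979/2048 → NEW=255, ERR=-143261/2048
(1,2): OLD=7186719/65536 → NEW=0, ERR=7186719/65536
(1,3): OLD=193689097/1048576 → NEW=255, ERR=-73697783/1048576
(2,0): OLD=5337073/32768 → NEW=255, ERR=-3018767/32768
(2,1): OLD=101916011/1048576 → NEW=0, ERR=101916011/1048576
(2,2): OLD=409450999/2097152 → NEW=255, ERR=-125322761/2097152
(2,3): OLD=3346912763/33554432 → NEW=0, ERR=3346912763/33554432
(3,0): OLD=2842644193/16777216 → NEW=255, ERR=-1435545887/16777216
(3,1): OLD=42406357695/268435456 → NEW=255, ERR=-26044683585/268435456
(3,2): OLD=543976722241/4294967296 → NEW=0, ERR=543976722241/4294967296
Target (3,2): original=163, with diffused error = 543976722241/4294967296

Answer: 543976722241/4294967296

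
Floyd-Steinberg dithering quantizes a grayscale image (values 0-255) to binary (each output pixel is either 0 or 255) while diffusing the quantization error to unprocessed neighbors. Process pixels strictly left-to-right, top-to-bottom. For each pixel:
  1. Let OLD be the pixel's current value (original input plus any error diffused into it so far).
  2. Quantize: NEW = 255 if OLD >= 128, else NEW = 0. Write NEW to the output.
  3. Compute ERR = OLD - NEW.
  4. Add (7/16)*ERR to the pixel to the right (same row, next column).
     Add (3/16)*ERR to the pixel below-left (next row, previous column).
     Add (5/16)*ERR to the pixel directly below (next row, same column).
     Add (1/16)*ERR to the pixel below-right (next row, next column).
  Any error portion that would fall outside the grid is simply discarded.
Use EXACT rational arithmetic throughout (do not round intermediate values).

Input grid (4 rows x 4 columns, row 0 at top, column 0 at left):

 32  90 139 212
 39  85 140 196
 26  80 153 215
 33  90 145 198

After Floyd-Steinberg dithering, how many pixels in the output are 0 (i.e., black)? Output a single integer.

(0,0): OLD=32 → NEW=0, ERR=32
(0,1): OLD=104 → NEW=0, ERR=104
(0,2): OLD=369/2 → NEW=255, ERR=-141/2
(0,3): OLD=5797/32 → NEW=255, ERR=-2363/32
(1,0): OLD=137/2 → NEW=0, ERR=137/2
(1,1): OLD=545/4 → NEW=255, ERR=-475/4
(1,2): OLD=30039/512 → NEW=0, ERR=30039/512
(1,3): OLD=1590769/8192 → NEW=255, ERR=-498191/8192
(2,0): OLD=1609/64 → NEW=0, ERR=1609/64
(2,1): OLD=566653/8192 → NEW=0, ERR=566653/8192
(2,2): OLD=11978167/65536 → NEW=255, ERR=-4733513/65536
(2,3): OLD=176226601/1048576 → NEW=255, ERR=-91160279/1048576
(3,0): OLD=7055095/131072 → NEW=0, ERR=7055095/131072
(3,1): OLD=258355739/2097152 → NEW=0, ERR=258355739/2097152
(3,2): OLD=5514622227/33554432 → NEW=255, ERR=-3041757933/33554432
(3,3): OLD=67998931749/536870912 → NEW=0, ERR=67998931749/536870912
Output grid:
  Row 0: ..##  (2 black, running=2)
  Row 1: .#.#  (2 black, running=4)
  Row 2: ..##  (2 black, running=6)
  Row 3: ..#.  (3 black, running=9)

Answer: 9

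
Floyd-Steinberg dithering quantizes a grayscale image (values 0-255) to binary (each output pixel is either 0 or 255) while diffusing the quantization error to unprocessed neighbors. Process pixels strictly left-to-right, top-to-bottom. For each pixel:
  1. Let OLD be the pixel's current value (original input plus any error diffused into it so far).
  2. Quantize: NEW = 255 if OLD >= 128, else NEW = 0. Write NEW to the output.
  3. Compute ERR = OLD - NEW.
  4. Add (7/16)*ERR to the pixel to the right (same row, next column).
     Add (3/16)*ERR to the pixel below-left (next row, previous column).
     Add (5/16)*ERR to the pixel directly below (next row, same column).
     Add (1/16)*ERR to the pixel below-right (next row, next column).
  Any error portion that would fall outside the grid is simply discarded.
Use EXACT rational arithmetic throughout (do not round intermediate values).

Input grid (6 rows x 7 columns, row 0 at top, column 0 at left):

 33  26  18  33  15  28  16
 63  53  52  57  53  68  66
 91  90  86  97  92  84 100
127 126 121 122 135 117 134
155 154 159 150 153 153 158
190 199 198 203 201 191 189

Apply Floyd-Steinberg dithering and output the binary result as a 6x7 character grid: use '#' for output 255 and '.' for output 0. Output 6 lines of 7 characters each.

(0,0): OLD=33 → NEW=0, ERR=33
(0,1): OLD=647/16 → NEW=0, ERR=647/16
(0,2): OLD=9137/256 → NEW=0, ERR=9137/256
(0,3): OLD=199127/4096 → NEW=0, ERR=199127/4096
(0,4): OLD=2376929/65536 → NEW=0, ERR=2376929/65536
(0,5): OLD=45998631/1048576 → NEW=0, ERR=45998631/1048576
(0,6): OLD=590425873/16777216 → NEW=0, ERR=590425873/16777216
(1,0): OLD=20709/256 → NEW=0, ERR=20709/256
(1,1): OLD=224835/2048 → NEW=0, ERR=224835/2048
(1,2): OLD=8049535/65536 → NEW=0, ERR=8049535/65536
(1,3): OLD=35378899/262144 → NEW=255, ERR=-31467821/262144
(1,4): OLD=387220185/16777216 → NEW=0, ERR=387220185/16777216
(1,5): OLD=13511907113/134217728 → NEW=0, ERR=13511907113/134217728
(1,6): OLD=265822130247/2147483648 → NEW=0, ERR=265822130247/2147483648
(2,0): OLD=4484753/32768 → NEW=255, ERR=-3871087/32768
(2,1): OLD=105600331/1048576 → NEW=0, ERR=105600331/1048576
(2,2): OLD=2563507361/16777216 → NEW=255, ERR=-1714682719/16777216
(2,3): OLD=3594049497/134217728 → NEW=0, ERR=3594049497/134217728
(2,4): OLD=131319923241/1073741824 → NEW=0, ERR=131319923241/1073741824
(2,5): OLD=6652680091747/34359738368 → NEW=255, ERR=-2109053192093/34359738368
(2,6): OLD=64937027684837/549755813888 → NEW=0, ERR=64937027684837/549755813888
(3,0): OLD=1828133505/16777216 → NEW=0, ERR=1828133505/16777216
(3,1): OLD=23970891885/134217728 → NEW=255, ERR=-10254628755/134217728
(3,2): OLD=71887401111/1073741824 → NEW=0, ERR=71887401111/1073741824
(3,3): OLD=756784475953/4294967296 → NEW=255, ERR=-338432184527/4294967296
(3,4): OLD=70868937354881/549755813888 → NEW=255, ERR=-69318795186559/549755813888
(3,5): OLD=318616972839443/4398046511104 → NEW=0, ERR=318616972839443/4398046511104
(3,6): OLD=13987252828488653/70368744177664 → NEW=255, ERR=-3956776936815667/70368744177664
(4,0): OLD=375221419375/2147483648 → NEW=255, ERR=-172386910865/2147483648
(4,1): OLD=3929646527523/34359738368 → NEW=0, ERR=3929646527523/34359738368
(4,2): OLD=115673126888685/549755813888 → NEW=255, ERR=-24514605652755/549755813888
(4,3): OLD=380032539736895/4398046511104 → NEW=0, ERR=380032539736895/4398046511104
(4,4): OLD=5631595095720589/35184372088832 → NEW=255, ERR=-3340419786931571/35184372088832
(4,5): OLD=130243029962708365/1125899906842624 → NEW=0, ERR=130243029962708365/1125899906842624
(4,6): OLD=3522999964338756075/18014398509481984 → NEW=255, ERR=-1070671655579149845/18014398509481984
(5,0): OLD=102451591352089/549755813888 → NEW=255, ERR=-37736141189351/549755813888
(5,1): OLD=841483189578035/4398046511104 → NEW=255, ERR=-280018670753485/4398046511104
(5,2): OLD=6317694400263253/35184372088832 → NEW=255, ERR=-2654320482388907/35184372088832
(5,3): OLD=49654852317354377/281474976710656 → NEW=255, ERR=-22121266743862903/281474976710656
(5,4): OLD=2955048885729436355/18014398509481984 → NEW=255, ERR=-1638622734188469565/18014398509481984
(5,5): OLD=24539387602513955731/144115188075855872 → NEW=255, ERR=-12209985356829291629/144115188075855872
(5,6): OLD=324178672855643792445/2305843009213693952 → NEW=255, ERR=-263811294493848165315/2305843009213693952
Row 0: .......
Row 1: ...#...
Row 2: #.#..#.
Row 3: .#.##.#
Row 4: #.#.#.#
Row 5: #######

Answer: .......
...#...
#.#..#.
.#.##.#
#.#.#.#
#######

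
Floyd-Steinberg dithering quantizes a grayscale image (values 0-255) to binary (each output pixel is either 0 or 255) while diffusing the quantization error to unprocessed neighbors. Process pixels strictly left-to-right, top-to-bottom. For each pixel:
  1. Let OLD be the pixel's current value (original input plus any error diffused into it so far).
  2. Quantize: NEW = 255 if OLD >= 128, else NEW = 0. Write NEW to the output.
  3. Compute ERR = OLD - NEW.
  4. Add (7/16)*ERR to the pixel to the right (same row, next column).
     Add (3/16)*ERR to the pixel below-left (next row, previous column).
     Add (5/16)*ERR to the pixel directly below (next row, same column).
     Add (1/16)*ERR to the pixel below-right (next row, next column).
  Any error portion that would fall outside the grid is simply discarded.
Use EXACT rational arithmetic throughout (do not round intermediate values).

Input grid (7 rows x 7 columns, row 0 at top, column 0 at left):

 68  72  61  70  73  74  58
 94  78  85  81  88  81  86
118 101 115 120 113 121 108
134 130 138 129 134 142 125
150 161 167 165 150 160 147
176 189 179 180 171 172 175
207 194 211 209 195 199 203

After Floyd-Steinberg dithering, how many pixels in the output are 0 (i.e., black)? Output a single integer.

Answer: 22

Derivation:
(0,0): OLD=68 → NEW=0, ERR=68
(0,1): OLD=407/4 → NEW=0, ERR=407/4
(0,2): OLD=6753/64 → NEW=0, ERR=6753/64
(0,3): OLD=118951/1024 → NEW=0, ERR=118951/1024
(0,4): OLD=2028689/16384 → NEW=0, ERR=2028689/16384
(0,5): OLD=33599479/262144 → NEW=255, ERR=-33247241/262144
(0,6): OLD=10538945/4194304 → NEW=0, ERR=10538945/4194304
(1,0): OLD=8597/64 → NEW=255, ERR=-7723/64
(1,1): OLD=41491/512 → NEW=0, ERR=41491/512
(1,2): OLD=2974799/16384 → NEW=255, ERR=-1203121/16384
(1,3): OLD=7535683/65536 → NEW=0, ERR=7535683/65536
(1,4): OLD=673102729/4194304 → NEW=255, ERR=-396444791/4194304
(1,5): OLD=275943193/33554432 → NEW=0, ERR=275943193/33554432
(1,6): OLD=44268411735/536870912 → NEW=0, ERR=44268411735/536870912
(2,0): OLD=782209/8192 → NEW=0, ERR=782209/8192
(2,1): OLD=38479579/262144 → NEW=255, ERR=-28367141/262144
(2,2): OLD=299196881/4194304 → NEW=0, ERR=299196881/4194304
(2,3): OLD=5530763529/33554432 → NEW=255, ERR=-3025616631/33554432
(2,4): OLD=14157702137/268435456 → NEW=0, ERR=14157702137/268435456
(2,5): OLD=1341725672947/8589934592 → NEW=255, ERR=-848707648013/8589934592
(2,6): OLD=12514567835093/137438953472 → NEW=0, ERR=12514567835093/137438953472
(3,0): OLD=602088753/4194304 → NEW=255, ERR=-467458767/4194304
(3,1): OLD=2240325661/33554432 → NEW=0, ERR=2240325661/33554432
(3,2): OLD=44515248391/268435456 → NEW=255, ERR=-23935792889/268435456
(3,3): OLD=81774318129/1073741824 → NEW=0, ERR=81774318129/1073741824
(3,4): OLD=21940733120817/137438953472 → NEW=255, ERR=-13106200014543/137438953472
(3,5): OLD=98706868672483/1099511627776 → NEW=0, ERR=98706868672483/1099511627776
(3,6): OLD=3281919470717437/17592186044416 → NEW=255, ERR=-1204087970608643/17592186044416
(4,0): OLD=68553263103/536870912 → NEW=0, ERR=68553263103/536870912
(4,1): OLD=1838628884403/8589934592 → NEW=255, ERR=-351804436557/8589934592
(4,2): OLD=19196054315997/137438953472 → NEW=255, ERR=-15850878819363/137438953472
(4,3): OLD=126322261515151/1099511627776 → NEW=0, ERR=126322261515151/1099511627776
(4,4): OLD=1689346622234141/8796093022208 → NEW=255, ERR=-553657098428899/8796093022208
(4,5): OLD=39891488875811581/281474976710656 → NEW=255, ERR=-31884630185405699/281474976710656
(4,6): OLD=367778654657087227/4503599627370496 → NEW=0, ERR=367778654657087227/4503599627370496
(5,0): OLD=28618103549641/137438953472 → NEW=255, ERR=-6428829585719/137438953472
(5,1): OLD=156233116085507/1099511627776 → NEW=255, ERR=-124142348997373/1099511627776
(5,2): OLD=989952761430245/8796093022208 → NEW=0, ERR=989952761430245/8796093022208
(5,3): OLD=17319940077425433/70368744177664 → NEW=255, ERR=-624089687878887/70368744177664
(5,4): OLD=600740497662783699/4503599627370496 → NEW=255, ERR=-547677407316692781/4503599627370496
(5,5): OLD=3414628719024982499/36028797018963968 → NEW=0, ERR=3414628719024982499/36028797018963968
(5,6): OLD=135412946208825547501/576460752303423488 → NEW=255, ERR=-11584545628547441939/576460752303423488
(6,0): OLD=3012002280773233/17592186044416 → NEW=255, ERR=-1474005160552847/17592186044416
(6,1): OLD=39473547819816933/281474976710656 → NEW=255, ERR=-32302571241400347/281474976710656
(6,2): OLD=843264446916337295/4503599627370496 → NEW=255, ERR=-305153458063139185/4503599627370496
(6,3): OLD=5794038919632963793/36028797018963968 → NEW=255, ERR=-3393304320202848047/36028797018963968
(6,4): OLD=9584246550245111243/72057594037927936 → NEW=255, ERR=-8790439929426512437/72057594037927936
(6,5): OLD=1511500351786035287455/9223372036854775808 → NEW=255, ERR=-840459517611932543585/9223372036854775808
(6,6): OLD=24021677054207384183913/147573952589676412928 → NEW=255, ERR=-13609680856160101112727/147573952589676412928
Output grid:
  Row 0: .....#.  (6 black, running=6)
  Row 1: #.#.#..  (4 black, running=10)
  Row 2: .#.#.#.  (4 black, running=14)
  Row 3: #.#.#.#  (3 black, running=17)
  Row 4: .##.##.  (3 black, running=20)
  Row 5: ##.##.#  (2 black, running=22)
  Row 6: #######  (0 black, running=22)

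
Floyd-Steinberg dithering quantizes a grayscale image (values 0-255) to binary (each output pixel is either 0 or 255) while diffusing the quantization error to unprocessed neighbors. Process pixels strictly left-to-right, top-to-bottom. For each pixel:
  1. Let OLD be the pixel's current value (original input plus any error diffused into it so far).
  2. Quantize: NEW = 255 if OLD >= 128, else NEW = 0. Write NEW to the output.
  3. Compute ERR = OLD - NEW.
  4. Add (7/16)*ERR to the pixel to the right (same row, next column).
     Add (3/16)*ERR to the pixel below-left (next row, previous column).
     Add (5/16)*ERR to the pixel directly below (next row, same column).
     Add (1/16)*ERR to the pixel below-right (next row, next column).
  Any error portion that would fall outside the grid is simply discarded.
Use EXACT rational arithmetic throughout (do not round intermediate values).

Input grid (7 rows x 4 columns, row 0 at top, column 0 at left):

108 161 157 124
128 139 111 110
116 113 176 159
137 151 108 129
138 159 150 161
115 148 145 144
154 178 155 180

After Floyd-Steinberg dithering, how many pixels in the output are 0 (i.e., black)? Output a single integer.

(0,0): OLD=108 → NEW=0, ERR=108
(0,1): OLD=833/4 → NEW=255, ERR=-187/4
(0,2): OLD=8739/64 → NEW=255, ERR=-7581/64
(0,3): OLD=73909/1024 → NEW=0, ERR=73909/1024
(1,0): OLD=9791/64 → NEW=255, ERR=-6529/64
(1,1): OLD=32921/512 → NEW=0, ERR=32921/512
(1,2): OLD=1846893/16384 → NEW=0, ERR=1846893/16384
(1,3): OLD=45736075/262144 → NEW=255, ERR=-21110645/262144
(2,0): OLD=787875/8192 → NEW=0, ERR=787875/8192
(2,1): OLD=49789137/262144 → NEW=255, ERR=-17057583/262144
(2,2): OLD=90008685/524288 → NEW=255, ERR=-43684755/524288
(2,3): OLD=875989513/8388608 → NEW=0, ERR=875989513/8388608
(3,0): OLD=649506899/4194304 → NEW=255, ERR=-420040621/4194304
(3,1): OLD=5183505357/67108864 → NEW=0, ERR=5183505357/67108864
(3,2): OLD=140947418355/1073741824 → NEW=255, ERR=-132856746765/1073741824
(3,3): OLD=1757372807461/17179869184 → NEW=0, ERR=1757372807461/17179869184
(4,0): OLD=130123638103/1073741824 → NEW=0, ERR=130123638103/1073741824
(4,1): OLD=1775522228133/8589934592 → NEW=255, ERR=-414911092827/8589934592
(4,2): OLD=31393486794597/274877906944 → NEW=0, ERR=31393486794597/274877906944
(4,3): OLD=1034418393274963/4398046511104 → NEW=255, ERR=-87083467056557/4398046511104
(5,0): OLD=19765691894919/137438953472 → NEW=255, ERR=-15281241240441/137438953472
(5,1): OLD=498079843163057/4398046511104 → NEW=0, ERR=498079843163057/4398046511104
(5,2): OLD=491494402211667/2199023255552 → NEW=255, ERR=-69256527954093/2199023255552
(5,3): OLD=9230386223657081/70368744177664 → NEW=255, ERR=-8713643541647239/70368744177664
(6,0): OLD=9886027534378867/70368744177664 → NEW=255, ERR=-8058002230925453/70368744177664
(6,1): OLD=169377933055854741/1125899906842624 → NEW=255, ERR=-117726543189014379/1125899906842624
(6,2): OLD=1500102804934803907/18014398509481984 → NEW=0, ERR=1500102804934803907/18014398509481984
(6,3): OLD=50661374131543345493/288230376151711744 → NEW=255, ERR=-22837371787143149227/288230376151711744
Output grid:
  Row 0: .##.  (2 black, running=2)
  Row 1: #..#  (2 black, running=4)
  Row 2: .##.  (2 black, running=6)
  Row 3: #.#.  (2 black, running=8)
  Row 4: .#.#  (2 black, running=10)
  Row 5: #.##  (1 black, running=11)
  Row 6: ##.#  (1 black, running=12)

Answer: 12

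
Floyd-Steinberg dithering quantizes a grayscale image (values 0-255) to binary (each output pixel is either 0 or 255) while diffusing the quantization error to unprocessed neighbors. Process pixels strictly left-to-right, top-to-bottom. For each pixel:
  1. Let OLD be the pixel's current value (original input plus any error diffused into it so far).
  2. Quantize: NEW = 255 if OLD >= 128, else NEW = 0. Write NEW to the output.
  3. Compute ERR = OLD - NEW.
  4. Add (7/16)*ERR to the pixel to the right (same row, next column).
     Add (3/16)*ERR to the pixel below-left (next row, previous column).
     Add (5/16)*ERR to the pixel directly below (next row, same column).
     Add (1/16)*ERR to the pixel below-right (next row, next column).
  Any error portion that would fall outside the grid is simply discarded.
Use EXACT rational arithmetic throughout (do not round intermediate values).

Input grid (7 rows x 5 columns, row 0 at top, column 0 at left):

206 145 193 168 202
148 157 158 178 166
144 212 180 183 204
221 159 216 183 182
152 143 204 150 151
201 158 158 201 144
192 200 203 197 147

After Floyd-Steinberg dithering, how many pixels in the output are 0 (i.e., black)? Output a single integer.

(0,0): OLD=206 → NEW=255, ERR=-49
(0,1): OLD=1977/16 → NEW=0, ERR=1977/16
(0,2): OLD=63247/256 → NEW=255, ERR=-2033/256
(0,3): OLD=673897/4096 → NEW=255, ERR=-370583/4096
(0,4): OLD=10644191/65536 → NEW=255, ERR=-6067489/65536
(1,0): OLD=39899/256 → NEW=255, ERR=-25381/256
(1,1): OLD=302461/2048 → NEW=255, ERR=-219779/2048
(1,2): OLD=6509505/65536 → NEW=0, ERR=6509505/65536
(1,3): OLD=45960877/262144 → NEW=255, ERR=-20885843/262144
(1,4): OLD=404986471/4194304 → NEW=0, ERR=404986471/4194304
(2,0): OLD=3044015/32768 → NEW=0, ERR=3044015/32768
(2,1): OLD=242780661/1048576 → NEW=255, ERR=-24606219/1048576
(2,2): OLD=3005258783/16777216 → NEW=255, ERR=-1272931297/16777216
(2,3): OLD=40055970541/268435456 → NEW=255, ERR=-28395070739/268435456
(2,4): OLD=785616400699/4294967296 → NEW=255, ERR=-309600259781/4294967296
(3,0): OLD=4120988479/16777216 → NEW=255, ERR=-157201601/16777216
(3,1): OLD=18676035283/134217728 → NEW=255, ERR=-15549485357/134217728
(3,2): OLD=516701232897/4294967296 → NEW=0, ERR=516701232897/4294967296
(3,3): OLD=1583287002809/8589934592 → NEW=255, ERR=-607146318151/8589934592
(3,4): OLD=16759220443389/137438953472 → NEW=0, ERR=16759220443389/137438953472
(4,0): OLD=273480994385/2147483648 → NEW=0, ERR=273480994385/2147483648
(4,1): OLD=12677561526353/68719476736 → NEW=255, ERR=-4845905041327/68719476736
(4,2): OLD=209182287270367/1099511627776 → NEW=255, ERR=-71193177812513/1099511627776
(4,3): OLD=2286398824621137/17592186044416 → NEW=255, ERR=-2199608616704943/17592186044416
(4,4): OLD=36587926590570167/281474976710656 → NEW=255, ERR=-35188192470647113/281474976710656
(5,0): OLD=250221081160595/1099511627776 → NEW=255, ERR=-30154383922285/1099511627776
(5,1): OLD=1053627519971577/8796093022208 → NEW=0, ERR=1053627519971577/8796093022208
(5,2): OLD=45688999834190145/281474976710656 → NEW=255, ERR=-26087119227027135/281474976710656
(5,3): OLD=105713742560984911/1125899906842624 → NEW=0, ERR=105713742560984911/1125899906842624
(5,4): OLD=2489530782410241461/18014398509481984 → NEW=255, ERR=-2104140837507664459/18014398509481984
(6,0): OLD=28976304967246307/140737488355328 → NEW=255, ERR=-6911754563362333/140737488355328
(6,1): OLD=886554884817292493/4503599627370496 → NEW=255, ERR=-261863020162183987/4503599627370496
(6,2): OLD=12515703111359178655/72057594037927936 → NEW=255, ERR=-5858983368312445025/72057594037927936
(6,3): OLD=188013057876665990549/1152921504606846976 → NEW=255, ERR=-105981925798079988331/1152921504606846976
(6,4): OLD=1404723702628740091219/18446744073709551616 → NEW=0, ERR=1404723702628740091219/18446744073709551616
Output grid:
  Row 0: #.###  (1 black, running=1)
  Row 1: ##.#.  (2 black, running=3)
  Row 2: .####  (1 black, running=4)
  Row 3: ##.#.  (2 black, running=6)
  Row 4: .####  (1 black, running=7)
  Row 5: #.#.#  (2 black, running=9)
  Row 6: ####.  (1 black, running=10)

Answer: 10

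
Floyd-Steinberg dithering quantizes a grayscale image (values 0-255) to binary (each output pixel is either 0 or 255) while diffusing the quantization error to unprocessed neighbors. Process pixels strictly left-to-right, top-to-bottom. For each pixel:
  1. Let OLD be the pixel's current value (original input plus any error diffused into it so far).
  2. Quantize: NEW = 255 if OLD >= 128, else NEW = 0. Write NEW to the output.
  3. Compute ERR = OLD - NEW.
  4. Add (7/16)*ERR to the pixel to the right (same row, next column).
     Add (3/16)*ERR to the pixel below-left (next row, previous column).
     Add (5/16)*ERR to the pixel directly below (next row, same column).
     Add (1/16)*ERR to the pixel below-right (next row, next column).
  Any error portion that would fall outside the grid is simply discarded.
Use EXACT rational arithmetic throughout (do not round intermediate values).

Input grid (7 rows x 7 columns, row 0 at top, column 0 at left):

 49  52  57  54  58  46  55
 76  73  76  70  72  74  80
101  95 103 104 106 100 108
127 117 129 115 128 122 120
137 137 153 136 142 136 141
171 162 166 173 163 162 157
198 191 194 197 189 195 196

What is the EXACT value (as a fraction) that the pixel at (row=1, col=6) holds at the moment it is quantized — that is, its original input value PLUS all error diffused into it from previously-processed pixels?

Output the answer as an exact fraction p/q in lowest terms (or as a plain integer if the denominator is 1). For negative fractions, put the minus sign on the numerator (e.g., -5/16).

Answer: 159854929239/2147483648

Derivation:
(0,0): OLD=49 → NEW=0, ERR=49
(0,1): OLD=1175/16 → NEW=0, ERR=1175/16
(0,2): OLD=22817/256 → NEW=0, ERR=22817/256
(0,3): OLD=380903/4096 → NEW=0, ERR=380903/4096
(0,4): OLD=6467409/65536 → NEW=0, ERR=6467409/65536
(0,5): OLD=93506359/1048576 → NEW=0, ERR=93506359/1048576
(0,6): OLD=1577291393/16777216 → NEW=0, ERR=1577291393/16777216
(1,0): OLD=26901/256 → NEW=0, ERR=26901/256
(1,1): OLD=331155/2048 → NEW=255, ERR=-191085/2048
(1,2): OLD=5574415/65536 → NEW=0, ERR=5574415/65536
(1,3): OLD=42034211/262144 → NEW=255, ERR=-24812509/262144
(1,4): OLD=1408632265/16777216 → NEW=0, ERR=1408632265/16777216
(1,5): OLD=21796344601/134217728 → NEW=255, ERR=-12429176039/134217728
(1,6): OLD=159854929239/2147483648 → NEW=0, ERR=159854929239/2147483648
Target (1,6): original=80, with diffused error = 159854929239/2147483648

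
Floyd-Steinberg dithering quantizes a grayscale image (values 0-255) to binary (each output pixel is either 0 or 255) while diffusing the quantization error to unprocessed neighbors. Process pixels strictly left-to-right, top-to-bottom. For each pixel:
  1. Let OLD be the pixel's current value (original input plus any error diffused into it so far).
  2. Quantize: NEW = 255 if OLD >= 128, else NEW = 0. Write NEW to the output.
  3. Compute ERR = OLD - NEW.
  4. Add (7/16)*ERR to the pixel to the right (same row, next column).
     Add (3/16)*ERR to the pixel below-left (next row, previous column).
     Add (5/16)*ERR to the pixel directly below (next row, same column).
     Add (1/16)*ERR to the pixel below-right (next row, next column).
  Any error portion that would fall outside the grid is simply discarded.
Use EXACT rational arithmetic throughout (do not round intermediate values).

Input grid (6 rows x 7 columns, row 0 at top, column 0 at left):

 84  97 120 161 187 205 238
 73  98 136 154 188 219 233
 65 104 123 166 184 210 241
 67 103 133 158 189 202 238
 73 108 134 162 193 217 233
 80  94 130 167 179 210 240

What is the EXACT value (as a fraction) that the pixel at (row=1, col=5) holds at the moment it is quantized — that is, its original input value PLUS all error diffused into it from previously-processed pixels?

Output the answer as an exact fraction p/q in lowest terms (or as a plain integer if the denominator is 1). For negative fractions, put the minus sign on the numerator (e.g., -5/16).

(0,0): OLD=84 → NEW=0, ERR=84
(0,1): OLD=535/4 → NEW=255, ERR=-485/4
(0,2): OLD=4285/64 → NEW=0, ERR=4285/64
(0,3): OLD=194859/1024 → NEW=255, ERR=-66261/1024
(0,4): OLD=2599981/16384 → NEW=255, ERR=-1577939/16384
(0,5): OLD=42693947/262144 → NEW=255, ERR=-24152773/262144
(0,6): OLD=829174941/4194304 → NEW=255, ERR=-240372579/4194304
(1,0): OLD=4897/64 → NEW=0, ERR=4897/64
(1,1): OLD=57031/512 → NEW=0, ERR=57031/512
(1,2): OLD=3046515/16384 → NEW=255, ERR=-1131405/16384
(1,3): OLD=5878151/65536 → NEW=0, ERR=5878151/65536
(1,4): OLD=737461125/4194304 → NEW=255, ERR=-332086395/4194304
(1,5): OLD=4657472245/33554432 → NEW=255, ERR=-3898907915/33554432
Target (1,5): original=219, with diffused error = 4657472245/33554432

Answer: 4657472245/33554432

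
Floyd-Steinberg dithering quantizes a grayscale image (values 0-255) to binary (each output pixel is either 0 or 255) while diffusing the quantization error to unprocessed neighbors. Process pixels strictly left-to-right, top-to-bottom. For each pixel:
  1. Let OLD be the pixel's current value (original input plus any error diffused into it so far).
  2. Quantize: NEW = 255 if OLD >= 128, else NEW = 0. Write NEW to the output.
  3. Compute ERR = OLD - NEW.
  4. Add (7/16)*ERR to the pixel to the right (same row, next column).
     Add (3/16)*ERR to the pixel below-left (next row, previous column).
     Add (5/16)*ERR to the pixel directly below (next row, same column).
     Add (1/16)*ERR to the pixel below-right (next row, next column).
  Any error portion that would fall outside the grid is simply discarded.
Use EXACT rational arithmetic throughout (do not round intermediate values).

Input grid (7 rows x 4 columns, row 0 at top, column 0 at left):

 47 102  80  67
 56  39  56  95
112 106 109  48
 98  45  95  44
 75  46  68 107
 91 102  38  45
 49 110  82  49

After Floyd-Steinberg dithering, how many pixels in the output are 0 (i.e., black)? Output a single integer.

(0,0): OLD=47 → NEW=0, ERR=47
(0,1): OLD=1961/16 → NEW=0, ERR=1961/16
(0,2): OLD=34207/256 → NEW=255, ERR=-31073/256
(0,3): OLD=56921/4096 → NEW=0, ERR=56921/4096
(1,0): OLD=23979/256 → NEW=0, ERR=23979/256
(1,1): OLD=201645/2048 → NEW=0, ERR=201645/2048
(1,2): OLD=4679985/65536 → NEW=0, ERR=4679985/65536
(1,3): OLD=128973607/1048576 → NEW=0, ERR=128973607/1048576
(2,0): OLD=5234111/32768 → NEW=255, ERR=-3121729/32768
(2,1): OLD=119886629/1048576 → NEW=0, ERR=119886629/1048576
(2,2): OLD=441560601/2097152 → NEW=255, ERR=-93213159/2097152
(2,3): OLD=2397616213/33554432 → NEW=0, ERR=2397616213/33554432
(3,0): OLD=1504350415/16777216 → NEW=0, ERR=1504350415/16777216
(3,1): OLD=28365537681/268435456 → NEW=0, ERR=28365537681/268435456
(3,2): OLD=635158001263/4294967296 → NEW=255, ERR=-460058659217/4294967296
(3,3): OLD=1146820188553/68719476736 → NEW=0, ERR=1146820188553/68719476736
(4,0): OLD=527567193443/4294967296 → NEW=0, ERR=527567193443/4294967296
(4,1): OLD=4064123513513/34359738368 → NEW=0, ERR=4064123513513/34359738368
(4,2): OLD=105561865352585/1099511627776 → NEW=0, ERR=105561865352585/1099511627776
(4,3): OLD=2595267562545295/17592186044416 → NEW=255, ERR=-1890739878780785/17592186044416
(5,0): OLD=83322837342067/549755813888 → NEW=255, ERR=-56864895199373/549755813888
(5,1): OLD=2100297003480453/17592186044416 → NEW=0, ERR=2100297003480453/17592186044416
(5,2): OLD=945365280317225/8796093022208 → NEW=0, ERR=945365280317225/8796093022208
(5,3): OLD=18136778328158105/281474976710656 → NEW=0, ERR=18136778328158105/281474976710656
(6,0): OLD=10994781637363823/281474976710656 → NEW=0, ERR=10994781637363823/281474976710656
(6,1): OLD=802023431319112185/4503599627370496 → NEW=255, ERR=-346394473660364295/4503599627370496
(6,2): OLD=7312337905742221695/72057594037927936 → NEW=0, ERR=7312337905742221695/72057594037927936
(6,3): OLD=138639027702332135289/1152921504606846976 → NEW=0, ERR=138639027702332135289/1152921504606846976
Output grid:
  Row 0: ..#.  (3 black, running=3)
  Row 1: ....  (4 black, running=7)
  Row 2: #.#.  (2 black, running=9)
  Row 3: ..#.  (3 black, running=12)
  Row 4: ...#  (3 black, running=15)
  Row 5: #...  (3 black, running=18)
  Row 6: .#..  (3 black, running=21)

Answer: 21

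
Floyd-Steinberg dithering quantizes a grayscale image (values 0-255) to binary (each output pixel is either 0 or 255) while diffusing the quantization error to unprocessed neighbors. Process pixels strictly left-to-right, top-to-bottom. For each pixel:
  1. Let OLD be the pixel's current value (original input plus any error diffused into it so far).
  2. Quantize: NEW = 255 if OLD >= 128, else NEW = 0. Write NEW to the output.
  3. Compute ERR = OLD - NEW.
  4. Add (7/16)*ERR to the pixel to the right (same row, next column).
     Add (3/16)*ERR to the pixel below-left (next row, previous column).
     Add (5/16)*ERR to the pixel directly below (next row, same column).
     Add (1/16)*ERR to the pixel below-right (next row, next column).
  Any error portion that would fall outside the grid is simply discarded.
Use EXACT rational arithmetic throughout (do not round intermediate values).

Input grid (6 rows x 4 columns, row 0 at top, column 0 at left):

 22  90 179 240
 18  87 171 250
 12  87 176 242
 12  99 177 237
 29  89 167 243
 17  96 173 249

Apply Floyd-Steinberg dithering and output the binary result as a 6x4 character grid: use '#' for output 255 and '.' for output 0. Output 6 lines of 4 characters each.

(0,0): OLD=22 → NEW=0, ERR=22
(0,1): OLD=797/8 → NEW=0, ERR=797/8
(0,2): OLD=28491/128 → NEW=255, ERR=-4149/128
(0,3): OLD=462477/2048 → NEW=255, ERR=-59763/2048
(1,0): OLD=5575/128 → NEW=0, ERR=5575/128
(1,1): OLD=135665/1024 → NEW=255, ERR=-125455/1024
(1,2): OLD=3539781/32768 → NEW=0, ERR=3539781/32768
(1,3): OLD=150007283/524288 → NEW=255, ERR=16313843/524288
(2,0): OLD=43243/16384 → NEW=0, ERR=43243/16384
(2,1): OLD=38192201/524288 → NEW=0, ERR=38192201/524288
(2,2): OLD=251453933/1048576 → NEW=255, ERR=-15932947/1048576
(2,3): OLD=4224967065/16777216 → NEW=255, ERR=-53223015/16777216
(3,0): OLD=222158779/8388608 → NEW=0, ERR=222158779/8388608
(3,1): OLD=17537792293/134217728 → NEW=255, ERR=-16687728347/134217728
(3,2): OLD=261593272283/2147483648 → NEW=0, ERR=261593272283/2147483648
(3,3): OLD=9907717494141/34359738368 → NEW=255, ERR=1145984210301/34359738368
(4,0): OLD=29986543071/2147483648 → NEW=0, ERR=29986543071/2147483648
(4,1): OLD=1387278356381/17179869184 → NEW=0, ERR=1387278356381/17179869184
(4,2): OLD=131324473865341/549755813888 → NEW=255, ERR=-8863258676099/549755813888
(4,3): OLD=2234054408192379/8796093022208 → NEW=255, ERR=-8949312470661/8796093022208
(5,0): OLD=10034221210031/274877906944 → NEW=0, ERR=10034221210031/274877906944
(5,1): OLD=1187955343091241/8796093022208 → NEW=255, ERR=-1055048377571799/8796093022208
(5,2): OLD=529269522794885/4398046511104 → NEW=0, ERR=529269522794885/4398046511104
(5,3): OLD=42266849218434173/140737488355328 → NEW=255, ERR=6378789687825533/140737488355328
Row 0: ..##
Row 1: .#.#
Row 2: ..##
Row 3: .#.#
Row 4: ..##
Row 5: .#.#

Answer: ..##
.#.#
..##
.#.#
..##
.#.#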